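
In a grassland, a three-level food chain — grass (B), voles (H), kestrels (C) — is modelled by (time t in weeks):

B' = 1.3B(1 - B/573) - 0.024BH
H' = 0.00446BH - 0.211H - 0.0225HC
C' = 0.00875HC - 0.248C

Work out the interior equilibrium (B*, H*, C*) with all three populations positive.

B* ≈ 273, H* ≈ 28.3, C* ≈ 44.8

From dC/dt = 0: 0.00875H* = 0.248, so H* = 28.3.
From dB/dt = 0: 1.3(1 - B*/573) = 0.024·28.3, giving B* = 573·(1 - 0.523) = 273.
From dH/dt = 0: 0.00446·273 - 0.211 = 0.0225C*, so C* = 1.01/0.0225 = 44.8.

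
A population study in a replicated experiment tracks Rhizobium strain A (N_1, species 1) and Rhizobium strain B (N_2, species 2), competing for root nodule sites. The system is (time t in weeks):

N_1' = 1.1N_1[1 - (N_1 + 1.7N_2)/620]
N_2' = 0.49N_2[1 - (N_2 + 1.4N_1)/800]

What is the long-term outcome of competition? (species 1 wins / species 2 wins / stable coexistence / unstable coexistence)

Compare the nullcline intercepts: K1/α12 = 620/1.7 = 365 < K2 = 800; K2/α21 = 800/1.4 = 571 < K1 = 620.
Since both are reversed, neither can invade when rare; the interior point is a saddle.

unstable coexistence (outcome depends on initial conditions)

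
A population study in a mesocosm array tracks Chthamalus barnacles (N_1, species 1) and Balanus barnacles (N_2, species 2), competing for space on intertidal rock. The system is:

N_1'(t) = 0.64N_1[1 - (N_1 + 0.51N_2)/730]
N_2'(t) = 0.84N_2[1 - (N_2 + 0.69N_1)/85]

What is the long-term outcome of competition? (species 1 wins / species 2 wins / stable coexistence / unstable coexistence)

species 1 excludes species 2

Compare the nullcline intercepts: K1/α12 = 730/0.51 = 1430 > K2 = 85; K2/α21 = 85/0.69 = 123 < K1 = 730.
Since the inequalities point opposite ways, species 1 can invade but species 2 cannot.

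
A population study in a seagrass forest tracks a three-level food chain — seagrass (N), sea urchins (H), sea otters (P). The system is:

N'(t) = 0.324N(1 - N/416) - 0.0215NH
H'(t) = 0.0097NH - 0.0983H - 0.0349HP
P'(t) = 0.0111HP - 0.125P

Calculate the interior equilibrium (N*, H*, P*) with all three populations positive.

N* ≈ 105, H* ≈ 11.3, P* ≈ 26.4

From dP/dt = 0: 0.0111H* = 0.125, so H* = 11.3.
From dN/dt = 0: 0.324(1 - N*/416) = 0.0215·11.3, giving N* = 416·(1 - 0.747) = 105.
From dH/dt = 0: 0.0097·105 - 0.0983 = 0.0349P*, so P* = 0.921/0.0349 = 26.4.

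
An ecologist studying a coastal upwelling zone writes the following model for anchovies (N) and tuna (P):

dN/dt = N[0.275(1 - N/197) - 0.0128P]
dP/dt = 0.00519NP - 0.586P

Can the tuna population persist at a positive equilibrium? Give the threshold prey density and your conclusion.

Threshold N = 113; K > 113, so yes, the predator persists.

The predator equation gives dP/dt > 0 only when N > 0.586/0.00519 = 113.
Without the predator, N → K = 197. Since 197 > 113, the predator can invade and persist.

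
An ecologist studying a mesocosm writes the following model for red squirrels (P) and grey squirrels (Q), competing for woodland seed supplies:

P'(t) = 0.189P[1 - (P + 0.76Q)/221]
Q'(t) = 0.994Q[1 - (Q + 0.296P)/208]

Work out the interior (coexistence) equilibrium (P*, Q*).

Setting both brackets to zero gives the nullclines P + 0.76Q = 221 and 0.296P + Q = 208.
Substituting Q = 208 - 0.296P into the first: P(1 - 0.76·0.296) = 221 - 0.76·208.
So P* = 62.9/0.775 = 81.2, and then Q* = 208 - 0.296·81.2 = 184.

P* ≈ 81.2, Q* ≈ 184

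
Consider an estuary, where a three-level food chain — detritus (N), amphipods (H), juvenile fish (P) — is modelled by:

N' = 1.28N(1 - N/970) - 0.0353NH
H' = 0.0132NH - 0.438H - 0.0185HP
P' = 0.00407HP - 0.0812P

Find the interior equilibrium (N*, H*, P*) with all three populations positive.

N* ≈ 436, H* ≈ 20, P* ≈ 288

From dP/dt = 0: 0.00407H* = 0.0812, so H* = 20.
From dN/dt = 0: 1.28(1 - N*/970) = 0.0353·20, giving N* = 970·(1 - 0.55) = 436.
From dH/dt = 0: 0.0132·436 - 0.438 = 0.0185P*, so P* = 5.32/0.0185 = 288.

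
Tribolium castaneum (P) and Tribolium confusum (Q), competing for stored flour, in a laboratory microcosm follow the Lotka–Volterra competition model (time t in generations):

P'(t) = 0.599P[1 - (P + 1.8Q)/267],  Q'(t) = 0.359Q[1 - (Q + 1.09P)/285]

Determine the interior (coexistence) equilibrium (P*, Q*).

Setting both brackets to zero gives the nullclines P + 1.8Q = 267 and 1.09P + Q = 285.
Substituting Q = 285 - 1.09P into the first: P(1 - 1.8·1.09) = 267 - 1.8·285.
So P* = -246/-0.962 = 256, and then Q* = 285 - 1.09·256 = 6.27.

P* ≈ 256, Q* ≈ 6.27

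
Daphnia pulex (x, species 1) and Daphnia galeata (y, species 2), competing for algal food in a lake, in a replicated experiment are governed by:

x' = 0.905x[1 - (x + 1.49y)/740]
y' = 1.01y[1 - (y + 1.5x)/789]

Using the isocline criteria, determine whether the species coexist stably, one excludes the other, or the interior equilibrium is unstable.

Compare the nullcline intercepts: K1/α12 = 740/1.49 = 497 < K2 = 789; K2/α21 = 789/1.5 = 526 < K1 = 740.
Since both are reversed, neither can invade when rare; the interior point is a saddle.

unstable coexistence (outcome depends on initial conditions)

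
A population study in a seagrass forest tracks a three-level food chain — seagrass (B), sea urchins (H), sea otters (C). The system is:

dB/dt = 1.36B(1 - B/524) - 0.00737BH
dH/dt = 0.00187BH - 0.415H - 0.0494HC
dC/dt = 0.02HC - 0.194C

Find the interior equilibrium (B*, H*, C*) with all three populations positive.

B* ≈ 496, H* ≈ 9.7, C* ≈ 10.4

From dC/dt = 0: 0.02H* = 0.194, so H* = 9.7.
From dB/dt = 0: 1.36(1 - B*/524) = 0.00737·9.7, giving B* = 524·(1 - 0.0526) = 496.
From dH/dt = 0: 0.00187·496 - 0.415 = 0.0494C*, so C* = 0.513/0.0494 = 10.4.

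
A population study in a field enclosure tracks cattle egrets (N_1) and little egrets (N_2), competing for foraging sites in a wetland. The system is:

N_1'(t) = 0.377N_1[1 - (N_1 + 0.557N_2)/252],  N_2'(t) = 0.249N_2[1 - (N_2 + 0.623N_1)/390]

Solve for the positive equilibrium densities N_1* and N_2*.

N_1* ≈ 53.2, N_2* ≈ 357

Setting both brackets to zero gives the nullclines N_1 + 0.557N_2 = 252 and 0.623N_1 + N_2 = 390.
Substituting N_2 = 390 - 0.623N_1 into the first: N_1(1 - 0.557·0.623) = 252 - 0.557·390.
So N_1* = 34.8/0.653 = 53.2, and then N_2* = 390 - 0.623·53.2 = 357.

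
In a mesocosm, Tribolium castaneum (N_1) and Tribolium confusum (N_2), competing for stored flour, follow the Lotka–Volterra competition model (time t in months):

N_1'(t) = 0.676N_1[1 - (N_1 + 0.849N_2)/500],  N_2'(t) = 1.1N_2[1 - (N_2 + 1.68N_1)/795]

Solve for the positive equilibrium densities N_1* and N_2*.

N_1* ≈ 410, N_2* ≈ 106

Setting both brackets to zero gives the nullclines N_1 + 0.849N_2 = 500 and 1.68N_1 + N_2 = 795.
Substituting N_2 = 795 - 1.68N_1 into the first: N_1(1 - 0.849·1.68) = 500 - 0.849·795.
So N_1* = -175/-0.426 = 410, and then N_2* = 795 - 1.68·410 = 106.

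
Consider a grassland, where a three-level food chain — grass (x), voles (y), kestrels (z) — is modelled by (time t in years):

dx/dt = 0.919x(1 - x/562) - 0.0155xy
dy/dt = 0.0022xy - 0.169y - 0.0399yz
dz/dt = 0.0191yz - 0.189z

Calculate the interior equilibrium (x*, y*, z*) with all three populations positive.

From dz/dt = 0: 0.0191y* = 0.189, so y* = 9.9.
From dx/dt = 0: 0.919(1 - x*/562) = 0.0155·9.9, giving x* = 562·(1 - 0.167) = 468.
From dy/dt = 0: 0.0022·468 - 0.169 = 0.0399z*, so z* = 0.861/0.0399 = 21.6.

x* ≈ 468, y* ≈ 9.9, z* ≈ 21.6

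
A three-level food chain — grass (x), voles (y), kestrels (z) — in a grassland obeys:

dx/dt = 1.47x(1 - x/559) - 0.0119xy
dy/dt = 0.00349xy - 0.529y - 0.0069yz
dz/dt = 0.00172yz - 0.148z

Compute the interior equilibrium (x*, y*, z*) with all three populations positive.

From dz/dt = 0: 0.00172y* = 0.148, so y* = 86.
From dx/dt = 0: 1.47(1 - x*/559) = 0.0119·86, giving x* = 559·(1 - 0.697) = 170.
From dy/dt = 0: 0.00349·170 - 0.529 = 0.0069z*, so z* = 0.063/0.0069 = 9.13.

x* ≈ 170, y* ≈ 86, z* ≈ 9.13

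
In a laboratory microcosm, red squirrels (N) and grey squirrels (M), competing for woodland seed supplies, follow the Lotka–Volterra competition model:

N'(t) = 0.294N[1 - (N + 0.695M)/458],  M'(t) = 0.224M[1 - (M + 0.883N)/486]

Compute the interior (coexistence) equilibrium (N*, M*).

N* ≈ 311, M* ≈ 211

Setting both brackets to zero gives the nullclines N + 0.695M = 458 and 0.883N + M = 486.
Substituting M = 486 - 0.883N into the first: N(1 - 0.695·0.883) = 458 - 0.695·486.
So N* = 120/0.386 = 311, and then M* = 486 - 0.883·311 = 211.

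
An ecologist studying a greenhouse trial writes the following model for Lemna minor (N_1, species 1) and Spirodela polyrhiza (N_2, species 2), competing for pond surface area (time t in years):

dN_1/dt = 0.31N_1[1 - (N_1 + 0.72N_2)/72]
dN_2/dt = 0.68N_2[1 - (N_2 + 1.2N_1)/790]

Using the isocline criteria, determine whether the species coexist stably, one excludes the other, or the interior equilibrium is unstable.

Compare the nullcline intercepts: K1/α12 = 72/0.72 = 100 < K2 = 790; K2/α21 = 790/1.2 = 658 > K1 = 72.
Since the inequalities point opposite ways, species 2 can invade but species 1 cannot.

species 2 excludes species 1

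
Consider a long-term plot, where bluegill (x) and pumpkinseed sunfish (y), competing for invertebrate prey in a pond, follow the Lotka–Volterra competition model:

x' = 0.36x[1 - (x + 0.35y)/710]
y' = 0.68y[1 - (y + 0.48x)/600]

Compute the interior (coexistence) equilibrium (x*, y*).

x* ≈ 601, y* ≈ 312

Setting both brackets to zero gives the nullclines x + 0.35y = 710 and 0.48x + y = 600.
Substituting y = 600 - 0.48x into the first: x(1 - 0.35·0.48) = 710 - 0.35·600.
So x* = 500/0.832 = 601, and then y* = 600 - 0.48·601 = 312.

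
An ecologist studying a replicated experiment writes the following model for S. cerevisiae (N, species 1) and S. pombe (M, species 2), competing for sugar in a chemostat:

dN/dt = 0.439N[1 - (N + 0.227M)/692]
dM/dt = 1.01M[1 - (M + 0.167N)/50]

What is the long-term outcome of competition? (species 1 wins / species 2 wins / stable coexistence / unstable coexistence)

species 1 excludes species 2

Compare the nullcline intercepts: K1/α12 = 692/0.227 = 3050 > K2 = 50; K2/α21 = 50/0.167 = 299 < K1 = 692.
Since the inequalities point opposite ways, species 1 can invade but species 2 cannot.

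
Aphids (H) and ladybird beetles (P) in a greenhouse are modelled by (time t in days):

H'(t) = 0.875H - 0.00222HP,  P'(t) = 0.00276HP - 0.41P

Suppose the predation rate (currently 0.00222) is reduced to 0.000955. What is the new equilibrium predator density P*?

P* ≈ 916

At the interior fixed point, setting dH/dt = 0 with H > 0 fixes P* = (prey growth rate)/(HP coefficient) — independent of the other coefficients.
With the change, P* = 0.875/0.000955 = 916; it rises from 394.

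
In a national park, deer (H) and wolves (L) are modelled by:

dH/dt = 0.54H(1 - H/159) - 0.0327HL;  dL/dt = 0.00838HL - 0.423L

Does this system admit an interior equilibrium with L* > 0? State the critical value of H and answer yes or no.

Threshold H = 50.5; K > 50.5, so yes, the predator persists.

The predator equation gives dL/dt > 0 only when H > 0.423/0.00838 = 50.5.
Without the predator, H → K = 159. Since 159 > 50.5, the predator can invade and persist.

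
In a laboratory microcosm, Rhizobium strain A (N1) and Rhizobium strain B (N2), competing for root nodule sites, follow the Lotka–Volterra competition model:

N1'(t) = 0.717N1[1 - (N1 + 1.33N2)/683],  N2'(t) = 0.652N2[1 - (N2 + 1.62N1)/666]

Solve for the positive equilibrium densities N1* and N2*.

N1* ≈ 176, N2* ≈ 381

Setting both brackets to zero gives the nullclines N1 + 1.33N2 = 683 and 1.62N1 + N2 = 666.
Substituting N2 = 666 - 1.62N1 into the first: N1(1 - 1.33·1.62) = 683 - 1.33·666.
So N1* = -203/-1.15 = 176, and then N2* = 666 - 1.62·176 = 381.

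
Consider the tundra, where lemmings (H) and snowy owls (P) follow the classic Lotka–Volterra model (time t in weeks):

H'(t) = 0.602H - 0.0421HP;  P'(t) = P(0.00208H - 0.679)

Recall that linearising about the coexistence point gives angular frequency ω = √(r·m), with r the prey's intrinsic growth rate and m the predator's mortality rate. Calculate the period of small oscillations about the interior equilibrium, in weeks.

T ≈ 9.83 weeks

Here r = 0.602 and m = 0.679, so r·m = 0.409.
ω = √0.409 = 0.639 per week, hence T = 2π/ω ≈ 9.83 weeks.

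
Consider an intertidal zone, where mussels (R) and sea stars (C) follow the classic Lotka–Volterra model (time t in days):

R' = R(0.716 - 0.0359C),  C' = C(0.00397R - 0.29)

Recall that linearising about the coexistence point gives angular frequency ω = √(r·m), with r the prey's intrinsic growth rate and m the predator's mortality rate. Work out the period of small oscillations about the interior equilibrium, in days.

T ≈ 13.8 days

Here r = 0.716 and m = 0.29, so r·m = 0.208.
ω = √0.208 = 0.456 per day, hence T = 2π/ω ≈ 13.8 days.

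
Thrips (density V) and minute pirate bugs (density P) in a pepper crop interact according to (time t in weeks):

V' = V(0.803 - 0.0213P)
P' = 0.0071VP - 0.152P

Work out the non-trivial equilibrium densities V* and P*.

V* ≈ 21.4, P* ≈ 37.7

Set dP/dt = 0 with P > 0: 0.0071V - 0.152 = 0, so V* = 0.152/0.0071 = 21.4.
Set dV/dt = 0 with V > 0: 0.803 - 0.0213P = 0, so P* = 0.803/0.0213 = 37.7.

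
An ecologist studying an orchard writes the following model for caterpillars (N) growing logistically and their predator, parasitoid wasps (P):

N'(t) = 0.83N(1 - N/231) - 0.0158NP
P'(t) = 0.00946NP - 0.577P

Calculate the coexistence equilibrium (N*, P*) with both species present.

From dP/dt = 0 with P > 0: 0.00946N* = 0.577, so N* = 61.
Substitute into dN/dt = 0: 0.83(1 - 61/231) = 0.0158P*.
The bracket is 0.736, giving P* = 0.611/0.0158 = 38.7.

N* ≈ 61, P* ≈ 38.7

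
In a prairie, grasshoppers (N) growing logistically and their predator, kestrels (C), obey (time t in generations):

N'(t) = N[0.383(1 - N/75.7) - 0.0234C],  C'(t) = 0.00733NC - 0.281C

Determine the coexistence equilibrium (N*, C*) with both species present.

From dC/dt = 0 with C > 0: 0.00733N* = 0.281, so N* = 38.3.
Substitute into dN/dt = 0: 0.383(1 - 38.3/75.7) = 0.0234C*.
The bracket is 0.494, giving C* = 0.189/0.0234 = 8.08.

N* ≈ 38.3, C* ≈ 8.08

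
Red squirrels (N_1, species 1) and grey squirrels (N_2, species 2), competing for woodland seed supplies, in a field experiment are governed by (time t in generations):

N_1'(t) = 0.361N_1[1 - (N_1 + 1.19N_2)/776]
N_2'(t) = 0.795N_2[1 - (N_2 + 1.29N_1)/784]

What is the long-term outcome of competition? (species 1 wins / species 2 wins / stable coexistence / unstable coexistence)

unstable coexistence (outcome depends on initial conditions)

Compare the nullcline intercepts: K1/α12 = 776/1.19 = 652 < K2 = 784; K2/α21 = 784/1.29 = 608 < K1 = 776.
Since both are reversed, neither can invade when rare; the interior point is a saddle.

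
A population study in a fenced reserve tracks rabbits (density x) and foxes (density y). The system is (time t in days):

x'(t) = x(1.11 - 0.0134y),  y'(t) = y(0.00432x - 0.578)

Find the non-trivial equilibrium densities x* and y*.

x* ≈ 134, y* ≈ 82.8

Set dy/dt = 0 with y > 0: 0.00432x - 0.578 = 0, so x* = 0.578/0.00432 = 134.
Set dx/dt = 0 with x > 0: 1.11 - 0.0134y = 0, so y* = 1.11/0.0134 = 82.8.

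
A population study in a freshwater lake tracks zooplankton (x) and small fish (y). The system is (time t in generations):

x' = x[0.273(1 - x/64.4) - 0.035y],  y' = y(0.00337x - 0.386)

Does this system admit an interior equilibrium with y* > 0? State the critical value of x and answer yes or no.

Threshold x = 115; K < 115, so no, the predator goes extinct.

The predator equation gives dy/dt > 0 only when x > 0.386/0.00337 = 115.
Without the predator, x → K = 64.4. Since 64.4 < 115, the predator cannot invade.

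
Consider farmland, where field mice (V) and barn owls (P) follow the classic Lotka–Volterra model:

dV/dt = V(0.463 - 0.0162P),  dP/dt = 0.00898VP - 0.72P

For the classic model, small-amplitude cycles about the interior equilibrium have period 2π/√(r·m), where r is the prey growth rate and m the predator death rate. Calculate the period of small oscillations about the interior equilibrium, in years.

T ≈ 10.9 years

Here r = 0.463 and m = 0.72, so r·m = 0.333.
ω = √0.333 = 0.577 per year, hence T = 2π/ω ≈ 10.9 years.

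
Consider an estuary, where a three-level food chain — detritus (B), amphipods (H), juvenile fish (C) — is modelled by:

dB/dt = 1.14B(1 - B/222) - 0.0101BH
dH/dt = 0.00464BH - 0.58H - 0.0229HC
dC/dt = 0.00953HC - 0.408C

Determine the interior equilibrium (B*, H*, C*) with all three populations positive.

From dC/dt = 0: 0.00953H* = 0.408, so H* = 42.8.
From dB/dt = 0: 1.14(1 - B*/222) = 0.0101·42.8, giving B* = 222·(1 - 0.379) = 138.
From dH/dt = 0: 0.00464·138 - 0.58 = 0.0229C*, so C* = 0.0594/0.0229 = 2.59.

B* ≈ 138, H* ≈ 42.8, C* ≈ 2.59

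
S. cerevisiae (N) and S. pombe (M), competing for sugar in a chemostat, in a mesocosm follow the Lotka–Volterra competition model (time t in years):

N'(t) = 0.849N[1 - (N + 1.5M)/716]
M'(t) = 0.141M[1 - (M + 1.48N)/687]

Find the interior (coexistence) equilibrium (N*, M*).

Setting both brackets to zero gives the nullclines N + 1.5M = 716 and 1.48N + M = 687.
Substituting M = 687 - 1.48N into the first: N(1 - 1.5·1.48) = 716 - 1.5·687.
So N* = -314/-1.22 = 258, and then M* = 687 - 1.48·258 = 305.

N* ≈ 258, M* ≈ 305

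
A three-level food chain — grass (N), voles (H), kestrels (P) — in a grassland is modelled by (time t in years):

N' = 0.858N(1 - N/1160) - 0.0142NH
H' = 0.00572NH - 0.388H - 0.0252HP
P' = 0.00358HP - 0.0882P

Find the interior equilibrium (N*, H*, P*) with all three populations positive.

N* ≈ 687, H* ≈ 24.6, P* ≈ 141

From dP/dt = 0: 0.00358H* = 0.0882, so H* = 24.6.
From dN/dt = 0: 0.858(1 - N*/1160) = 0.0142·24.6, giving N* = 1160·(1 - 0.408) = 687.
From dH/dt = 0: 0.00572·687 - 0.388 = 0.0252P*, so P* = 3.54/0.0252 = 141.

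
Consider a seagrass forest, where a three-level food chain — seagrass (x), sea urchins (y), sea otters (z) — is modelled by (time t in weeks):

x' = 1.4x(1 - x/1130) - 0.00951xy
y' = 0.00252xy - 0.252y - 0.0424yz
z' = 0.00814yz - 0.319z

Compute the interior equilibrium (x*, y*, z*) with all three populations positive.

From dz/dt = 0: 0.00814y* = 0.319, so y* = 39.2.
From dx/dt = 0: 1.4(1 - x*/1130) = 0.00951·39.2, giving x* = 1130·(1 - 0.266) = 829.
From dy/dt = 0: 0.00252·829 - 0.252 = 0.0424z*, so z* = 1.84/0.0424 = 43.3.

x* ≈ 829, y* ≈ 39.2, z* ≈ 43.3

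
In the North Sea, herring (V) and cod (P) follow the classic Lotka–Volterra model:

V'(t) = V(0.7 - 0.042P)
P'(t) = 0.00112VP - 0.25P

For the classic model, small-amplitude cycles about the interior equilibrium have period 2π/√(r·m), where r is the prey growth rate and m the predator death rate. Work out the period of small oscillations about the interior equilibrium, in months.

T ≈ 15 months

Here r = 0.7 and m = 0.25, so r·m = 0.175.
ω = √0.175 = 0.418 per month, hence T = 2π/ω ≈ 15 months.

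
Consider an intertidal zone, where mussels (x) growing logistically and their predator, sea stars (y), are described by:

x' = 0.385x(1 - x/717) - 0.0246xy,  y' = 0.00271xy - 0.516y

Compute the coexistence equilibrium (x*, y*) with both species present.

From dy/dt = 0 with y > 0: 0.00271x* = 0.516, so x* = 190.
Substitute into dx/dt = 0: 0.385(1 - 190/717) = 0.0246y*.
The bracket is 0.734, giving y* = 0.283/0.0246 = 11.5.

x* ≈ 190, y* ≈ 11.5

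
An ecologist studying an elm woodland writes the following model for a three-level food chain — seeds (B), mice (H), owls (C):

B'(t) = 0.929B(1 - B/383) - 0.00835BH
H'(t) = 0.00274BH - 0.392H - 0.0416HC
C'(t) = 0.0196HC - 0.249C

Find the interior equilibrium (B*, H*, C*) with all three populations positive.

From dC/dt = 0: 0.0196H* = 0.249, so H* = 12.7.
From dB/dt = 0: 0.929(1 - B*/383) = 0.00835·12.7, giving B* = 383·(1 - 0.114) = 339.
From dH/dt = 0: 0.00274·339 - 0.392 = 0.0416C*, so C* = 0.538/0.0416 = 12.9.

B* ≈ 339, H* ≈ 12.7, C* ≈ 12.9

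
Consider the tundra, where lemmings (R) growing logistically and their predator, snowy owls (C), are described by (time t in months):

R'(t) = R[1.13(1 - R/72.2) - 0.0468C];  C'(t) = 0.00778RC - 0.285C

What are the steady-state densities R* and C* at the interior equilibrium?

From dC/dt = 0 with C > 0: 0.00778R* = 0.285, so R* = 36.6.
Substitute into dR/dt = 0: 1.13(1 - 36.6/72.2) = 0.0468C*.
The bracket is 0.493, giving C* = 0.557/0.0468 = 11.9.

R* ≈ 36.6, C* ≈ 11.9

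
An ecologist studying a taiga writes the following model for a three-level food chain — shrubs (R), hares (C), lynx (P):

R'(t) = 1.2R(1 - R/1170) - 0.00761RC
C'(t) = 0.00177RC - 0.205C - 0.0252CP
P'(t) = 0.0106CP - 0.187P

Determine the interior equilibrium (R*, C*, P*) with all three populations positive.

From dP/dt = 0: 0.0106C* = 0.187, so C* = 17.6.
From dR/dt = 0: 1.2(1 - R*/1170) = 0.00761·17.6, giving R* = 1170·(1 - 0.112) = 1040.
From dC/dt = 0: 0.00177·1040 - 0.205 = 0.0252P*, so P* = 1.63/0.0252 = 64.8.

R* ≈ 1040, C* ≈ 17.6, P* ≈ 64.8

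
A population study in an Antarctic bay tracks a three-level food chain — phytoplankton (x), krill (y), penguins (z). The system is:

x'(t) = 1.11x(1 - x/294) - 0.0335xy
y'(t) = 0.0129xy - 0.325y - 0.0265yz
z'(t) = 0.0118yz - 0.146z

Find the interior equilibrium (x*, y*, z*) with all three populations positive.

From dz/dt = 0: 0.0118y* = 0.146, so y* = 12.4.
From dx/dt = 0: 1.11(1 - x*/294) = 0.0335·12.4, giving x* = 294·(1 - 0.373) = 184.
From dy/dt = 0: 0.0129·184 - 0.325 = 0.0265z*, so z* = 2.05/0.0265 = 77.4.

x* ≈ 184, y* ≈ 12.4, z* ≈ 77.4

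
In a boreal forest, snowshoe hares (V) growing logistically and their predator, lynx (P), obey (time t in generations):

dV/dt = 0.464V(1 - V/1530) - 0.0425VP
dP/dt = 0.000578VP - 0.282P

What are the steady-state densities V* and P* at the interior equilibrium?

V* ≈ 488, P* ≈ 7.44

From dP/dt = 0 with P > 0: 0.000578V* = 0.282, so V* = 488.
Substitute into dV/dt = 0: 0.464(1 - 488/1530) = 0.0425P*.
The bracket is 0.681, giving P* = 0.316/0.0425 = 7.44.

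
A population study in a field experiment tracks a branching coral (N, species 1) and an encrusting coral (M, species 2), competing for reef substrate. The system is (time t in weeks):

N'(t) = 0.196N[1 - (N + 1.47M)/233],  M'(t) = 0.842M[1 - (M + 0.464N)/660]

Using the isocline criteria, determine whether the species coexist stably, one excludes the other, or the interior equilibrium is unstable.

species 2 excludes species 1

Compare the nullcline intercepts: K1/α12 = 233/1.47 = 159 < K2 = 660; K2/α21 = 660/0.464 = 1420 > K1 = 233.
Since the inequalities point opposite ways, species 2 can invade but species 1 cannot.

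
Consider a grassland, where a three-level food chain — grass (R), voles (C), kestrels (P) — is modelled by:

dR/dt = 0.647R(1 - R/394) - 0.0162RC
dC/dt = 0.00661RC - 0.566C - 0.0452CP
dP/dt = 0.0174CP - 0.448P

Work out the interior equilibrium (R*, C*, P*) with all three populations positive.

From dP/dt = 0: 0.0174C* = 0.448, so C* = 25.7.
From dR/dt = 0: 0.647(1 - R*/394) = 0.0162·25.7, giving R* = 394·(1 - 0.645) = 140.
From dC/dt = 0: 0.00661·140 - 0.566 = 0.0452P*, so P* = 0.359/0.0452 = 7.95.

R* ≈ 140, C* ≈ 25.7, P* ≈ 7.95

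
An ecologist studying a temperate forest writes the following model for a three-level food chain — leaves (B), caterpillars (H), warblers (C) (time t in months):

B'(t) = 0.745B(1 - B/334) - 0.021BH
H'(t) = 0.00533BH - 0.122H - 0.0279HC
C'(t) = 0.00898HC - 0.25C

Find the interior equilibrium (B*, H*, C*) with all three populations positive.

B* ≈ 71.9, H* ≈ 27.8, C* ≈ 9.36

From dC/dt = 0: 0.00898H* = 0.25, so H* = 27.8.
From dB/dt = 0: 0.745(1 - B*/334) = 0.021·27.8, giving B* = 334·(1 - 0.785) = 71.9.
From dH/dt = 0: 0.00533·71.9 - 0.122 = 0.0279C*, so C* = 0.261/0.0279 = 9.36.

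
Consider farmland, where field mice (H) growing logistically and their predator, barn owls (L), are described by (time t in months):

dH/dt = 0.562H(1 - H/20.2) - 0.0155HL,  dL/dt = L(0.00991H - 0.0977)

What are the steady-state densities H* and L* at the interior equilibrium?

H* ≈ 9.86, L* ≈ 18.6

From dL/dt = 0 with L > 0: 0.00991H* = 0.0977, so H* = 9.86.
Substitute into dH/dt = 0: 0.562(1 - 9.86/20.2) = 0.0155L*.
The bracket is 0.512, giving L* = 0.288/0.0155 = 18.6.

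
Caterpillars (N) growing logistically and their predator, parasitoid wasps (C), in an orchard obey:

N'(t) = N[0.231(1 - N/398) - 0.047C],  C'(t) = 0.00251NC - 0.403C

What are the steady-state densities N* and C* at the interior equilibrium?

N* ≈ 161, C* ≈ 2.93

From dC/dt = 0 with C > 0: 0.00251N* = 0.403, so N* = 161.
Substitute into dN/dt = 0: 0.231(1 - 161/398) = 0.047C*.
The bracket is 0.597, giving C* = 0.138/0.047 = 2.93.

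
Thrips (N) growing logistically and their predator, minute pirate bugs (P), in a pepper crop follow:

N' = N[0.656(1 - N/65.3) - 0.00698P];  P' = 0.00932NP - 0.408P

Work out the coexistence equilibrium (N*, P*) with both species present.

N* ≈ 43.8, P* ≈ 31

From dP/dt = 0 with P > 0: 0.00932N* = 0.408, so N* = 43.8.
Substitute into dN/dt = 0: 0.656(1 - 43.8/65.3) = 0.00698P*.
The bracket is 0.33, giving P* = 0.216/0.00698 = 31.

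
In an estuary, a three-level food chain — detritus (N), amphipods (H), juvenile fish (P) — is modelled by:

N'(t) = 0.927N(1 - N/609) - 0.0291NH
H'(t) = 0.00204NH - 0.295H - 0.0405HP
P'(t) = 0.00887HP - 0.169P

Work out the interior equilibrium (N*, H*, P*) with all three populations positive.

From dP/dt = 0: 0.00887H* = 0.169, so H* = 19.1.
From dN/dt = 0: 0.927(1 - N*/609) = 0.0291·19.1, giving N* = 609·(1 - 0.598) = 245.
From dH/dt = 0: 0.00204·245 - 0.295 = 0.0405P*, so P* = 0.204/0.0405 = 5.04.

N* ≈ 245, H* ≈ 19.1, P* ≈ 5.04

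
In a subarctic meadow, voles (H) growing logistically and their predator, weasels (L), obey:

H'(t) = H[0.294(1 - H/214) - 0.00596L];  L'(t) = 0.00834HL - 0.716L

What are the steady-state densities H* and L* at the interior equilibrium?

From dL/dt = 0 with L > 0: 0.00834H* = 0.716, so H* = 85.9.
Substitute into dH/dt = 0: 0.294(1 - 85.9/214) = 0.00596L*.
The bracket is 0.599, giving L* = 0.176/0.00596 = 29.5.

H* ≈ 85.9, L* ≈ 29.5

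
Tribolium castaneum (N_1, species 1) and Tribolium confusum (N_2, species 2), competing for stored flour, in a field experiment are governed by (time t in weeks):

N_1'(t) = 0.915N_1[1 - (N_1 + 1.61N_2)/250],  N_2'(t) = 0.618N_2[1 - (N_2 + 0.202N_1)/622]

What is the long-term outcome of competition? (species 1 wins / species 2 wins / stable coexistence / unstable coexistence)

species 2 excludes species 1

Compare the nullcline intercepts: K1/α12 = 250/1.61 = 155 < K2 = 622; K2/α21 = 622/0.202 = 3080 > K1 = 250.
Since the inequalities point opposite ways, species 2 can invade but species 1 cannot.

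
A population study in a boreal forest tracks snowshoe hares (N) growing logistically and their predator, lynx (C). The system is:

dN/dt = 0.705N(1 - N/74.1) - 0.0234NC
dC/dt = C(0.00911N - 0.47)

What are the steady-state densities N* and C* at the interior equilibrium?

From dC/dt = 0 with C > 0: 0.00911N* = 0.47, so N* = 51.6.
Substitute into dN/dt = 0: 0.705(1 - 51.6/74.1) = 0.0234C*.
The bracket is 0.304, giving C* = 0.214/0.0234 = 9.15.

N* ≈ 51.6, C* ≈ 9.15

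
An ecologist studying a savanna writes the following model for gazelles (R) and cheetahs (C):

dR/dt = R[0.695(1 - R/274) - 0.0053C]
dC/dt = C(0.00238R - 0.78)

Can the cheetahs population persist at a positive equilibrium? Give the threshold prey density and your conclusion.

The predator equation gives dC/dt > 0 only when R > 0.78/0.00238 = 328.
Without the predator, R → K = 274. Since 274 < 328, the predator cannot invade.

Threshold R = 328; K < 328, so no, the predator goes extinct.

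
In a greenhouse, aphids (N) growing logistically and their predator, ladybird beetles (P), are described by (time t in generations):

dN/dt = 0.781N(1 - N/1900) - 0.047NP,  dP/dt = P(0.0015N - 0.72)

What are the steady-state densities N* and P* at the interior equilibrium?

From dP/dt = 0 with P > 0: 0.0015N* = 0.72, so N* = 480.
Substitute into dN/dt = 0: 0.781(1 - 480/1900) = 0.047P*.
The bracket is 0.747, giving P* = 0.584/0.047 = 12.4.

N* ≈ 480, P* ≈ 12.4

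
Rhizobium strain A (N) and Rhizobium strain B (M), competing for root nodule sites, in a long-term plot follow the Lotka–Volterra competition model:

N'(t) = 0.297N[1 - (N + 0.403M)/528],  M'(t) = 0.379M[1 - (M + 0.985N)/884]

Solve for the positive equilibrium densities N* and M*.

N* ≈ 285, M* ≈ 603

Setting both brackets to zero gives the nullclines N + 0.403M = 528 and 0.985N + M = 884.
Substituting M = 884 - 0.985N into the first: N(1 - 0.403·0.985) = 528 - 0.403·884.
So N* = 172/0.603 = 285, and then M* = 884 - 0.985·285 = 603.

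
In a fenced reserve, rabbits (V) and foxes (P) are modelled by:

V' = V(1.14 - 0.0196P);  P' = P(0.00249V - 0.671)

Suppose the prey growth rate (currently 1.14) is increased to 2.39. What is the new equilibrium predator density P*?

At the interior fixed point, setting dV/dt = 0 with V > 0 fixes P* = (prey growth rate)/(VP coefficient) — independent of the other coefficients.
With the change, P* = 2.39/0.0196 = 122; it rises from 58.2.

P* ≈ 122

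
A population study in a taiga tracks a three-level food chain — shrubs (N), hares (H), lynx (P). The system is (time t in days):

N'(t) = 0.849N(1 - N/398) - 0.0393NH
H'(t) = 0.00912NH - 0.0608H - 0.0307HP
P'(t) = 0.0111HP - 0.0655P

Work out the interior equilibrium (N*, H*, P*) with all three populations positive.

N* ≈ 289, H* ≈ 5.9, P* ≈ 84

From dP/dt = 0: 0.0111H* = 0.0655, so H* = 5.9.
From dN/dt = 0: 0.849(1 - N*/398) = 0.0393·5.9, giving N* = 398·(1 - 0.273) = 289.
From dH/dt = 0: 0.00912·289 - 0.0608 = 0.0307P*, so P* = 2.58/0.0307 = 84.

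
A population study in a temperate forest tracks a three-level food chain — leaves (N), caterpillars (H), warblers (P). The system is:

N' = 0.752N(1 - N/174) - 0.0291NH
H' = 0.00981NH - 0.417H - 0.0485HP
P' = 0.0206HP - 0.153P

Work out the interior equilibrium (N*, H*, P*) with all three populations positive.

N* ≈ 124, H* ≈ 7.43, P* ≈ 16.5

From dP/dt = 0: 0.0206H* = 0.153, so H* = 7.43.
From dN/dt = 0: 0.752(1 - N*/174) = 0.0291·7.43, giving N* = 174·(1 - 0.287) = 124.
From dH/dt = 0: 0.00981·124 - 0.417 = 0.0485P*, so P* = 0.799/0.0485 = 16.5.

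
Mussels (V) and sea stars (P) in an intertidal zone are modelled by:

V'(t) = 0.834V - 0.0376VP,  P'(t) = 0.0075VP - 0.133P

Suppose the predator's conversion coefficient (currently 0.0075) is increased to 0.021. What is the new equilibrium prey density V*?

V* ≈ 6.33

At the interior fixed point, setting dP/dt = 0 with P > 0 fixes V* = (predator death rate)/(VP coefficient) — independent of the other coefficients.
With the change, V* = 0.133/0.021 = 6.33; it falls from 17.7.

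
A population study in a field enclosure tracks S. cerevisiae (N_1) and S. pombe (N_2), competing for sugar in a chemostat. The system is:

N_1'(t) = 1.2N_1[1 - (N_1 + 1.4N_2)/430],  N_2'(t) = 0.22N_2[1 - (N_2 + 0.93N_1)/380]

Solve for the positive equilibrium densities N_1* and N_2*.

N_1* ≈ 338, N_2* ≈ 65.9

Setting both brackets to zero gives the nullclines N_1 + 1.4N_2 = 430 and 0.93N_1 + N_2 = 380.
Substituting N_2 = 380 - 0.93N_1 into the first: N_1(1 - 1.4·0.93) = 430 - 1.4·380.
So N_1* = -102/-0.302 = 338, and then N_2* = 380 - 0.93·338 = 65.9.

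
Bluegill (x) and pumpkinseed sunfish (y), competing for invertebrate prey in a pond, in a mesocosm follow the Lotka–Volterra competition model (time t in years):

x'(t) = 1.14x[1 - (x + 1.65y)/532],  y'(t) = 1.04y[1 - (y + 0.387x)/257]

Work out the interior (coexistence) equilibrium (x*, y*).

x* ≈ 299, y* ≈ 141

Setting both brackets to zero gives the nullclines x + 1.65y = 532 and 0.387x + y = 257.
Substituting y = 257 - 0.387x into the first: x(1 - 1.65·0.387) = 532 - 1.65·257.
So x* = 108/0.361 = 299, and then y* = 257 - 0.387·299 = 141.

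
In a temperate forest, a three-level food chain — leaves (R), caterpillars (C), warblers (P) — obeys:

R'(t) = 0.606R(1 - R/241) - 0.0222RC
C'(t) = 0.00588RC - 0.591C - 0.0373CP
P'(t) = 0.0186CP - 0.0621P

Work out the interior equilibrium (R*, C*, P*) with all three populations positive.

From dP/dt = 0: 0.0186C* = 0.0621, so C* = 3.34.
From dR/dt = 0: 0.606(1 - R*/241) = 0.0222·3.34, giving R* = 241·(1 - 0.122) = 212.
From dC/dt = 0: 0.00588·212 - 0.591 = 0.0373P*, so P* = 0.653/0.0373 = 17.5.

R* ≈ 212, C* ≈ 3.34, P* ≈ 17.5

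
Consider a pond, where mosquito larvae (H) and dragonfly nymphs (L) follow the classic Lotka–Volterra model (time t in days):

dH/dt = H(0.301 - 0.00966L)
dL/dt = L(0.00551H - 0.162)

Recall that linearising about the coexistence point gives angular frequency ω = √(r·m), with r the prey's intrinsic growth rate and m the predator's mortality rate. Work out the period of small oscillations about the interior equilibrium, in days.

T ≈ 28.5 days

Here r = 0.301 and m = 0.162, so r·m = 0.0488.
ω = √0.0488 = 0.221 per day, hence T = 2π/ω ≈ 28.5 days.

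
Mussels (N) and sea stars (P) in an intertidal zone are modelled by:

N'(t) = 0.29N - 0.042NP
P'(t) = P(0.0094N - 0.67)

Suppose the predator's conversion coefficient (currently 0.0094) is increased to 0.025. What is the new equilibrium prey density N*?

N* ≈ 26.8

At the interior fixed point, setting dP/dt = 0 with P > 0 fixes N* = (predator death rate)/(NP coefficient) — independent of the other coefficients.
With the change, N* = 0.67/0.025 = 26.8; it falls from 71.3.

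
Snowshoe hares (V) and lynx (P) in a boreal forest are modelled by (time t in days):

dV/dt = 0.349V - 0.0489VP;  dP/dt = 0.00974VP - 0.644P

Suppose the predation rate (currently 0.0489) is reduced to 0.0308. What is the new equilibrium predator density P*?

P* ≈ 11.3

At the interior fixed point, setting dV/dt = 0 with V > 0 fixes P* = (prey growth rate)/(VP coefficient) — independent of the other coefficients.
With the change, P* = 0.349/0.0308 = 11.3; it rises from 7.14.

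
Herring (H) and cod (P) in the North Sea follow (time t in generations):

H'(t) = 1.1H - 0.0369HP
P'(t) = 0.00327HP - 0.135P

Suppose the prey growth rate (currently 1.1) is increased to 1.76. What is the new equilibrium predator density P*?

P* ≈ 47.7

At the interior fixed point, setting dH/dt = 0 with H > 0 fixes P* = (prey growth rate)/(HP coefficient) — independent of the other coefficients.
With the change, P* = 1.76/0.0369 = 47.7; it rises from 29.8.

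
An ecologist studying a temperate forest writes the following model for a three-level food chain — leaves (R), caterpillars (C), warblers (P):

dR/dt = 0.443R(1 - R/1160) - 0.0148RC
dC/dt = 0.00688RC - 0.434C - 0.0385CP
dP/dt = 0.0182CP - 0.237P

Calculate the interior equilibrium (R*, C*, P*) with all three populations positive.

From dP/dt = 0: 0.0182C* = 0.237, so C* = 13.
From dR/dt = 0: 0.443(1 - R*/1160) = 0.0148·13, giving R* = 1160·(1 - 0.435) = 655.
From dC/dt = 0: 0.00688·655 - 0.434 = 0.0385P*, so P* = 4.07/0.0385 = 106.

R* ≈ 655, C* ≈ 13, P* ≈ 106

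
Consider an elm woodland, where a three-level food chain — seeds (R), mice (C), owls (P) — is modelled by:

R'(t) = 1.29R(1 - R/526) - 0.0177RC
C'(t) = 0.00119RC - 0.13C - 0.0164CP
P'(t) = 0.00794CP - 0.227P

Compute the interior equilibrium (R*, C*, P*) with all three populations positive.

From dP/dt = 0: 0.00794C* = 0.227, so C* = 28.6.
From dR/dt = 0: 1.29(1 - R*/526) = 0.0177·28.6, giving R* = 526·(1 - 0.392) = 320.
From dC/dt = 0: 0.00119·320 - 0.13 = 0.0164P*, so P* = 0.25/0.0164 = 15.3.

R* ≈ 320, C* ≈ 28.6, P* ≈ 15.3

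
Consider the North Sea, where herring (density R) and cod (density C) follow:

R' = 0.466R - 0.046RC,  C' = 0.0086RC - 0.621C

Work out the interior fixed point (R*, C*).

Set dC/dt = 0 with C > 0: 0.0086R - 0.621 = 0, so R* = 0.621/0.0086 = 72.2.
Set dR/dt = 0 with R > 0: 0.466 - 0.046C = 0, so C* = 0.466/0.046 = 10.1.

R* ≈ 72.2, C* ≈ 10.1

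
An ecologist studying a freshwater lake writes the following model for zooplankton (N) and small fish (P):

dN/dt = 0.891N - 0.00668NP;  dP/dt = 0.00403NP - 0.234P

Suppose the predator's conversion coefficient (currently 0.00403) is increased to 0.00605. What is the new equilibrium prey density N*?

N* ≈ 38.7

At the interior fixed point, setting dP/dt = 0 with P > 0 fixes N* = (predator death rate)/(NP coefficient) — independent of the other coefficients.
With the change, N* = 0.234/0.00605 = 38.7; it falls from 58.1.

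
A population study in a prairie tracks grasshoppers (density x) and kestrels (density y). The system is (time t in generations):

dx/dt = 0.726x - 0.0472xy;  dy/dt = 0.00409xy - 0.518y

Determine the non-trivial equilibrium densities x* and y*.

x* ≈ 127, y* ≈ 15.4

Set dy/dt = 0 with y > 0: 0.00409x - 0.518 = 0, so x* = 0.518/0.00409 = 127.
Set dx/dt = 0 with x > 0: 0.726 - 0.0472y = 0, so y* = 0.726/0.0472 = 15.4.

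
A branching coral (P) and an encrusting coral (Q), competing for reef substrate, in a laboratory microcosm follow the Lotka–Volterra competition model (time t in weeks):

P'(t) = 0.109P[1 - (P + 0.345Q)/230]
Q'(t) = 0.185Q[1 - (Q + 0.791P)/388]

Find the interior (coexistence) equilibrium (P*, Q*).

Setting both brackets to zero gives the nullclines P + 0.345Q = 230 and 0.791P + Q = 388.
Substituting Q = 388 - 0.791P into the first: P(1 - 0.345·0.791) = 230 - 0.345·388.
So P* = 96.1/0.727 = 132, and then Q* = 388 - 0.791·132 = 283.

P* ≈ 132, Q* ≈ 283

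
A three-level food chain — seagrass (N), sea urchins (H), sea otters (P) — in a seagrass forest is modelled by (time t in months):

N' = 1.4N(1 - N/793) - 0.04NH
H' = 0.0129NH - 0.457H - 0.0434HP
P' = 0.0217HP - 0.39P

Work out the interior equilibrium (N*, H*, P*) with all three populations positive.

From dP/dt = 0: 0.0217H* = 0.39, so H* = 18.
From dN/dt = 0: 1.4(1 - N*/793) = 0.04·18, giving N* = 793·(1 - 0.513) = 386.
From dH/dt = 0: 0.0129·386 - 0.457 = 0.0434P*, so P* = 4.52/0.0434 = 104.

N* ≈ 386, H* ≈ 18, P* ≈ 104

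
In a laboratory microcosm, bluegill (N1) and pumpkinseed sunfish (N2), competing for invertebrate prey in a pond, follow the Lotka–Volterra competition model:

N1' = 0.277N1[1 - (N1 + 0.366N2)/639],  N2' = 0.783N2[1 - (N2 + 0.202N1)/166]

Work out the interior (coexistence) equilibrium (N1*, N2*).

Setting both brackets to zero gives the nullclines N1 + 0.366N2 = 639 and 0.202N1 + N2 = 166.
Substituting N2 = 166 - 0.202N1 into the first: N1(1 - 0.366·0.202) = 639 - 0.366·166.
So N1* = 578/0.926 = 624, and then N2* = 166 - 0.202·624 = 39.9.

N1* ≈ 624, N2* ≈ 39.9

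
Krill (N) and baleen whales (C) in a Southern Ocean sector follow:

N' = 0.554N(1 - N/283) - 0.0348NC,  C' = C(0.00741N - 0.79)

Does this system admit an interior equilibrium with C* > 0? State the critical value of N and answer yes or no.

Threshold N = 107; K > 107, so yes, the predator persists.

The predator equation gives dC/dt > 0 only when N > 0.79/0.00741 = 107.
Without the predator, N → K = 283. Since 283 > 107, the predator can invade and persist.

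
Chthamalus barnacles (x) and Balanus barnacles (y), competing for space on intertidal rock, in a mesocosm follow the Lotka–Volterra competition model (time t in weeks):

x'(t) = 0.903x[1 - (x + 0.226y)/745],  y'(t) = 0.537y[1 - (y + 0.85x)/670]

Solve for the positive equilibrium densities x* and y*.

Setting both brackets to zero gives the nullclines x + 0.226y = 745 and 0.85x + y = 670.
Substituting y = 670 - 0.85x into the first: x(1 - 0.226·0.85) = 745 - 0.226·670.
So x* = 594/0.808 = 735, and then y* = 670 - 0.85·735 = 45.5.

x* ≈ 735, y* ≈ 45.5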